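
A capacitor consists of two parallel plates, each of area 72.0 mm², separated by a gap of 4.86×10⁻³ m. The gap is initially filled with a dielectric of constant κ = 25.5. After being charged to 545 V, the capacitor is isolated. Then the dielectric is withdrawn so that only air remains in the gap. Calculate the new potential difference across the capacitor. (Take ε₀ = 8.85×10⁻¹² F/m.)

A = 72.0 mm² = 7.20×10⁻⁵ m².
Initially C₁ = κε₀A/d = 25.5 × 8.85×10⁻¹² × 7.20×10⁻⁵ / 4.86×10⁻³ = 3.34×10⁻¹² F.
V₁ = 5.45×10² V.
Isolated ⇒ Q is held fixed. C₂ = 0.0392 C₁ and V = Q/C, so V₂/V₁ = C₁/C₂ = 25.5.
V₂ = 25.5 × 5.45×10² = 1.39×10⁴ V.

V ≈ 13.9 kV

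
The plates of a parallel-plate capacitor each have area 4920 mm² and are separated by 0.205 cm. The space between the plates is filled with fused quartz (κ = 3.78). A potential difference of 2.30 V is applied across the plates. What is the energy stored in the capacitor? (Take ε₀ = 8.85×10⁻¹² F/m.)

A = 4920 mm² = 4.92×10⁻³ m².
C = κε₀A/d = 3.78 × 8.85×10⁻¹² × 4.92×10⁻³ / 2.05×10⁻³ = 8.03×10⁻¹¹ F.
U = ½CV² = ½ × 8.03×10⁻¹¹ × (2.30)² = 2.12×10⁻¹⁰ J.

U ≈ 212 pJ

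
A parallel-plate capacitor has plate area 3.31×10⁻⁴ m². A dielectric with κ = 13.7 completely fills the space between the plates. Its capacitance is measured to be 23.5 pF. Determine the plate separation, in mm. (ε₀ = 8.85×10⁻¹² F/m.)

d = κε₀A/C = 13.7 × 8.85×10⁻¹² × 3.31×10⁻⁴ / 2.35×10⁻¹¹ = 1.71×10⁻³ m.

d ≈ 1.71 mm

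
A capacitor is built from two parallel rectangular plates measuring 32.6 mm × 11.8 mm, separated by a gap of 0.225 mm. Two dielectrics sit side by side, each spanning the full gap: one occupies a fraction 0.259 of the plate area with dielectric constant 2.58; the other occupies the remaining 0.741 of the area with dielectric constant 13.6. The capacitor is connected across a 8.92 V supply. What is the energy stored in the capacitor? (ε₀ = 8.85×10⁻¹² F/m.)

6.47 nJ

A = 32.6 × 11.8 mm² = 3.85×10⁻⁴ m².
Side-by-side slabs ⇒ two capacitors in parallel, each spanning the full gap.
C₁ = κ₁ε₀A₁/d = 2.58 × 8.85×10⁻¹² × 9.96×10⁻⁵ / 2.25×10⁻⁴ = 1.01×10⁻¹¹ F.
C₂ = κ₂ε₀A₂/d = 13.6 × 8.85×10⁻¹² × 2.85×10⁻⁴ / 2.25×10⁻⁴ = 1.52×10⁻¹⁰ F.
C = C₁ + C₂ = 1.63×10⁻¹⁰ F.
U = ½CV² = ½ × 1.63×10⁻¹⁰ × (8.92)² = 6.47×10⁻⁹ J.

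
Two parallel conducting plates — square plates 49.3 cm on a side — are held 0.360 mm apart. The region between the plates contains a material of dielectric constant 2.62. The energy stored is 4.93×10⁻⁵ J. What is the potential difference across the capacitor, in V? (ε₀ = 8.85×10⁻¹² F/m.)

A = (49.3 cm)² = 0.243 m².
C = κε₀A/d = 2.62 × 8.85×10⁻¹² × 0.243 / 3.60×10⁻⁴ = 1.57×10⁻⁸ F.
V = √(2U/C) = √(2 × 4.93×10⁻⁵ / 1.57×10⁻⁸) = 79.4 V.

V ≈ 79.4 V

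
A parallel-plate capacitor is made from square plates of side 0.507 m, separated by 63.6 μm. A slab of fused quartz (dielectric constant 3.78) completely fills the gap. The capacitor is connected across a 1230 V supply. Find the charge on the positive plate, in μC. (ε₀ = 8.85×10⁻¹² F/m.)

166 μC

A = (0.507 m)² = 0.257 m².
C = κε₀A/d = 3.78 × 8.85×10⁻¹² × 0.257 / 6.36×10⁻⁵ = 1.35×10⁻⁷ F.
Q = CV = 1.35×10⁻⁷ × 1230 = 1.66×10⁻⁴ C.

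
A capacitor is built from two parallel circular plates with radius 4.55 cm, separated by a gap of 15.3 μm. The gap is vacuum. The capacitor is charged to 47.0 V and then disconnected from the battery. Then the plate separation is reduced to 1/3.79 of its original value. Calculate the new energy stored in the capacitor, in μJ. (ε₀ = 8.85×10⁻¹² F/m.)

A = π(4.55 cm)² = 6.50×10⁻³ m².
Initially C₁ = ε₀A/d = 8.85×10⁻¹² × 6.50×10⁻³ / 1.53×10⁻⁵ = 3.76×10⁻⁹ F.
U₁ = 4.16×10⁻⁶ J.
Isolated ⇒ Q is held fixed. C₂ = 3.79 C₁ and U = Q²/(2C), so U₂/U₁ = C₁/C₂ = 0.264.
U₂ = 0.264 × 4.16×10⁻⁶ = 1.10×10⁻⁶ J.

1.10 μJ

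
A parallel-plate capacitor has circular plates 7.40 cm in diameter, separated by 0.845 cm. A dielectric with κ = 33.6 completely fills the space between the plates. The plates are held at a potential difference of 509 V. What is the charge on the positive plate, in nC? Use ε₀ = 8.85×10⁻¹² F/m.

A = π(7.40/2 cm)² = 4.30×10⁻³ m².
C = κε₀A/d = 33.6 × 8.85×10⁻¹² × 4.30×10⁻³ / 8.45×10⁻³ = 1.51×10⁻¹⁰ F.
Q = CV = 1.51×10⁻¹⁰ × 509 = 7.70×10⁻⁸ C.

77.0 nC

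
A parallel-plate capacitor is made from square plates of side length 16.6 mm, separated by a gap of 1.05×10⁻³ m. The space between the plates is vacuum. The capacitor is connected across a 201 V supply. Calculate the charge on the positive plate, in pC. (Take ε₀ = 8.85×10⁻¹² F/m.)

Q ≈ 467 pC

A = (16.6 mm)² = 2.76×10⁻⁴ m².
C = ε₀A/d = 8.85×10⁻¹² × 2.76×10⁻⁴ / 1.05×10⁻³ = 2.32×10⁻¹² F.
Q = CV = 2.32×10⁻¹² × 201 = 4.67×10⁻¹⁰ C.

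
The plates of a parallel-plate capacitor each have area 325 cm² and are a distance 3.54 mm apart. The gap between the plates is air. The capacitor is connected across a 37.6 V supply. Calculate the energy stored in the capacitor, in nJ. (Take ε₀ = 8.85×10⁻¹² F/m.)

A = 325 cm² = 3.25×10⁻² m².
C = ε₀A/d = 8.85×10⁻¹² × 3.25×10⁻² / 3.54×10⁻³ = 8.12×10⁻¹¹ F.
U = ½CV² = ½ × 8.12×10⁻¹¹ × (37.6)² = 5.74×10⁻⁸ J.

U ≈ 57.4 nJ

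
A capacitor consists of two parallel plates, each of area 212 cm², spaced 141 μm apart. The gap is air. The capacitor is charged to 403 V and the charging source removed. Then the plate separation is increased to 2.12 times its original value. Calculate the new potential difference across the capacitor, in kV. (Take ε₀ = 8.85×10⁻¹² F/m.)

A = 212 cm² = 2.12×10⁻² m².
Initially C₁ = ε₀A/d = 8.85×10⁻¹² × 2.12×10⁻² / 1.41×10⁻⁴ = 1.33×10⁻⁹ F.
V₁ = 4.03×10² V.
Isolated ⇒ Q is held fixed. C₂ = 0.472 C₁ and V = Q/C, so V₂/V₁ = C₁/C₂ = 2.12.
V₂ = 2.12 × 4.03×10² = 8.54×10² V.

0.854 kV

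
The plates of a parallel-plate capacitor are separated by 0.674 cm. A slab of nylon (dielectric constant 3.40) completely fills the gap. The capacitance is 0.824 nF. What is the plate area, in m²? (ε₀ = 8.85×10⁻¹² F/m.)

A ≈ 0.185 m²

A = Cd/(κε₀) = 8.24×10⁻¹⁰ × 6.74×10⁻³ / (3.40 × 8.85×10⁻¹²) = 0.185 m².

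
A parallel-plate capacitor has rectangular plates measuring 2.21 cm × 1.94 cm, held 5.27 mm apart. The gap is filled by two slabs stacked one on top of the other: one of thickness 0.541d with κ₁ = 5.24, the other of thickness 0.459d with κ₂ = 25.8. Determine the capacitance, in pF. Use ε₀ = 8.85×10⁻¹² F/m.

A = 2.21 × 1.94 cm² = 4.29×10⁻⁴ m².
Stacked slabs ⇒ two capacitors in series, each with the full plate area.
C₁ = κ₁ε₀A/d₁ = 5.24 × 8.85×10⁻¹² × 4.29×10⁻⁴ / 2.85×10⁻³ = 6.97×10⁻¹² F.
C₂ = κ₂ε₀A/d₂ = 25.8 × 8.85×10⁻¹² × 4.29×10⁻⁴ / 2.42×10⁻³ = 4.05×10⁻¹¹ F.
C = (1/C₁ + 1/C₂)⁻¹ = 5.95×10⁻¹² F.

C ≈ 5.95 pF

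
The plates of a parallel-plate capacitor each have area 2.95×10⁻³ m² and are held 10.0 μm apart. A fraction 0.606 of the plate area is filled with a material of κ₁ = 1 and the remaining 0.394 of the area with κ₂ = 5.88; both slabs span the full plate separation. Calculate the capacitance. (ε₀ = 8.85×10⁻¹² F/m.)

7.63 nF

Side-by-side slabs ⇒ two capacitors in parallel, each spanning the full gap.
C₁ = κ₁ε₀A₁/d = 1.00 × 8.85×10⁻¹² × 1.79×10⁻³ / 1.00×10⁻⁵ = 1.58×10⁻⁹ F.
C₂ = κ₂ε₀A₂/d = 5.88 × 8.85×10⁻¹² × 1.16×10⁻³ / 1.00×10⁻⁵ = 6.05×10⁻⁹ F.
C = C₁ + C₂ = 7.63×10⁻⁹ F.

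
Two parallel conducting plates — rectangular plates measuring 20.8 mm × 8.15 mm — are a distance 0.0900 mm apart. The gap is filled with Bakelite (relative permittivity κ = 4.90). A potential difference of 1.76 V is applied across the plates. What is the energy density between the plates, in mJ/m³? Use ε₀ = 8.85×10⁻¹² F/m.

E = V/d = 1.76 / 9.00×10⁻⁵ = 1.96×10⁴ V/m.
u = ½κε₀E² = ½ × 4.90 × 8.85×10⁻¹² × (1.96×10⁴)² = 8.29×10⁻³ J/m³.

u ≈ 8.29 mJ/m³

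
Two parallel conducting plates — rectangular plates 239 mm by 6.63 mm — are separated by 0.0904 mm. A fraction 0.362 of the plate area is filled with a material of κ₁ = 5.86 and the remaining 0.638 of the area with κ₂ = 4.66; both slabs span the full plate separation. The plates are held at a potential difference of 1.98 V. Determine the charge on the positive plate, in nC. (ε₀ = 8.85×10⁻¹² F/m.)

Q ≈ 1.56 nC

A = 239 × 6.63 mm² = 1.58×10⁻³ m².
Side-by-side slabs ⇒ two capacitors in parallel, each spanning the full gap.
C₁ = κ₁ε₀A₁/d = 5.86 × 8.85×10⁻¹² × 5.74×10⁻⁴ / 9.04×10⁻⁵ = 3.29×10⁻¹⁰ F.
C₂ = κ₂ε₀A₂/d = 4.66 × 8.85×10⁻¹² × 1.01×10⁻³ / 9.04×10⁻⁵ = 4.61×10⁻¹⁰ F.
C = C₁ + C₂ = 7.90×10⁻¹⁰ F.
Q = CV = 7.90×10⁻¹⁰ × 1.98 = 1.56×10⁻⁹ C.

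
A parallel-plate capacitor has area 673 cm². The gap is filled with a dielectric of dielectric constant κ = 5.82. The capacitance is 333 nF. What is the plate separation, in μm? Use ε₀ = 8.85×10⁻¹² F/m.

A = 673 cm² = 6.73×10⁻² m².
d = κε₀A/C = 5.82 × 8.85×10⁻¹² × 6.73×10⁻² / 3.33×10⁻⁷ = 1.04×10⁻⁵ m.

d ≈ 10.4 μm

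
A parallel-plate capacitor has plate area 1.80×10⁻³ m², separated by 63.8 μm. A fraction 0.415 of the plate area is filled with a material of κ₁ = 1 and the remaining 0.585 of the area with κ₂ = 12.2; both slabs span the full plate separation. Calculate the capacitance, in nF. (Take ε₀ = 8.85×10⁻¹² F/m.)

1.89 nF

Side-by-side slabs ⇒ two capacitors in parallel, each spanning the full gap.
C₁ = κ₁ε₀A₁/d = 1.00 × 8.85×10⁻¹² × 7.47×10⁻⁴ / 6.38×10⁻⁵ = 1.04×10⁻¹⁰ F.
C₂ = κ₂ε₀A₂/d = 12.2 × 8.85×10⁻¹² × 1.05×10⁻³ / 6.38×10⁻⁵ = 1.78×10⁻⁹ F.
C = C₁ + C₂ = 1.89×10⁻⁹ F.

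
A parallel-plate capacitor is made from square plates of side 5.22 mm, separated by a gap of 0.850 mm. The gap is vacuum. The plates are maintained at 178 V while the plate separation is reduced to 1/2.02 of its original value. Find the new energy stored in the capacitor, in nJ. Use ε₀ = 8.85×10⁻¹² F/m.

U ≈ 9.08 nJ

A = (5.22 mm)² = 2.72×10⁻⁵ m².
Initially C₁ = ε₀A/d = 8.85×10⁻¹² × 2.72×10⁻⁵ / 8.50×10⁻⁴ = 2.84×10⁻¹³ F.
U₁ = 4.49×10⁻⁹ J.
Battery connected ⇒ V is held fixed. C₂ = 2.02 C₁ and U = ½CV², so U₂/U₁ = C₂/C₁ = 2.02.
U₂ = 2.02 × 4.49×10⁻⁹ = 9.08×10⁻⁹ J.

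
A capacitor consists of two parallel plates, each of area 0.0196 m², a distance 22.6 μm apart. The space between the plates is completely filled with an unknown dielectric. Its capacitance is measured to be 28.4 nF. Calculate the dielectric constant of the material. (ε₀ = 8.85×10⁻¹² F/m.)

κ = Cd/(ε₀A) = 2.84×10⁻⁸ × 2.26×10⁻⁵ / (8.85×10⁻¹² × 1.96×10⁻²) = 3.70.

3.70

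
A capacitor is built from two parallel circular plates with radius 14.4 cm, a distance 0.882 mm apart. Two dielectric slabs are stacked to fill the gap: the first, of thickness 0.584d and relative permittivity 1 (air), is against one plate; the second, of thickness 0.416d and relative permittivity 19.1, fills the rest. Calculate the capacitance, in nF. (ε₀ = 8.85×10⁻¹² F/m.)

1.08 nF

A = π(14.4 cm)² = 6.51×10⁻² m².
Stacked slabs ⇒ two capacitors in series, each with the full plate area.
C₁ = κ₁ε₀A/d₁ = 1.00 × 8.85×10⁻¹² × 6.51×10⁻² / 5.15×10⁻⁴ = 1.12×10⁻⁹ F.
C₂ = κ₂ε₀A/d₂ = 19.1 × 8.85×10⁻¹² × 6.51×10⁻² / 3.67×10⁻⁴ = 3.00×10⁻⁸ F.
C = (1/C₁ + 1/C₂)⁻¹ = 1.08×10⁻⁹ F.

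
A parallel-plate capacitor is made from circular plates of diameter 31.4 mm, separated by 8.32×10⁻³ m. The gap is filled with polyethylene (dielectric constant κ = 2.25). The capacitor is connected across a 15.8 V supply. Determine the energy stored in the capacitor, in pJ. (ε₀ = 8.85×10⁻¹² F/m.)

A = π(31.4/2 mm)² = 7.74×10⁻⁴ m².
C = κε₀A/d = 2.25 × 8.85×10⁻¹² × 7.74×10⁻⁴ / 8.32×10⁻³ = 1.85×10⁻¹² F.
U = ½CV² = ½ × 1.85×10⁻¹² × (15.8)² = 2.31×10⁻¹⁰ J.

U ≈ 231 pJ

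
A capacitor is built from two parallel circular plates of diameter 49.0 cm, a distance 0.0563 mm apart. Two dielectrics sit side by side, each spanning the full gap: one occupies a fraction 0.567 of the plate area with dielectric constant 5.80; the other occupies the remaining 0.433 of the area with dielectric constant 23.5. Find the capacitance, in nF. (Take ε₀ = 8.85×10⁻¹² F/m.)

C ≈ 399 nF

A = π(49.0/2 cm)² = 0.189 m².
Side-by-side slabs ⇒ two capacitors in parallel, each spanning the full gap.
C₁ = κ₁ε₀A₁/d = 5.80 × 8.85×10⁻¹² × 0.107 / 5.63×10⁻⁵ = 9.75×10⁻⁸ F.
C₂ = κ₂ε₀A₂/d = 23.5 × 8.85×10⁻¹² × 8.17×10⁻² / 5.63×10⁻⁵ = 3.02×10⁻⁷ F.
C = C₁ + C₂ = 3.99×10⁻⁷ F.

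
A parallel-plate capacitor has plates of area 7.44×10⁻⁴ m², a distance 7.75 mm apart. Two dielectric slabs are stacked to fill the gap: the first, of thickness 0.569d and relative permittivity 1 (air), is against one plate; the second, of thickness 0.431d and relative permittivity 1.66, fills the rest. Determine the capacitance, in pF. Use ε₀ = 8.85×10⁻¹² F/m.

Stacked slabs ⇒ two capacitors in series, each with the full plate area.
C₁ = κ₁ε₀A/d₁ = 1.00 × 8.85×10⁻¹² × 7.44×10⁻⁴ / 4.41×10⁻³ = 1.49×10⁻¹² F.
C₂ = κ₂ε₀A/d₂ = 1.66 × 8.85×10⁻¹² × 7.44×10⁻⁴ / 3.34×10⁻³ = 3.27×10⁻¹² F.
C = (1/C₁ + 1/C₂)⁻¹ = 1.03×10⁻¹² F.

1.03 pF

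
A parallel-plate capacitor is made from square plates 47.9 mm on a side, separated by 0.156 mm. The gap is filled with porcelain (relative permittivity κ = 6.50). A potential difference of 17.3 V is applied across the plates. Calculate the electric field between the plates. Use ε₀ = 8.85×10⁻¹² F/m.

111 V/mm

E = V/d = 17.3 / 1.56×10⁻⁴ = 1.11×10⁵ V/m.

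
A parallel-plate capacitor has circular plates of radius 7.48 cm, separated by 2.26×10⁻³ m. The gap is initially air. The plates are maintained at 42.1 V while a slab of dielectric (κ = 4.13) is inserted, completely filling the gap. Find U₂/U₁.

Battery connected ⇒ V is held fixed.
C₂ = 4.13 C₁ and U = ½CV², so U₂/U₁ = C₂/C₁ = 4.13.

4.13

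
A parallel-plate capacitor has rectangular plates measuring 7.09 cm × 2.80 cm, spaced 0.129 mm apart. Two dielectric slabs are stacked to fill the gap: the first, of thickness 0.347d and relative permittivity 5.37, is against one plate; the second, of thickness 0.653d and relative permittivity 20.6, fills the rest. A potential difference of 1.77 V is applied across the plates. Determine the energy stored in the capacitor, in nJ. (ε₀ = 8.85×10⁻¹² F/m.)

2.21 nJ

A = 7.09 × 2.80 cm² = 1.99×10⁻³ m².
Stacked slabs ⇒ two capacitors in series, each with the full plate area.
C₁ = κ₁ε₀A/d₁ = 5.37 × 8.85×10⁻¹² × 1.99×10⁻³ / 4.48×10⁻⁵ = 2.11×10⁻⁹ F.
C₂ = κ₂ε₀A/d₂ = 20.6 × 8.85×10⁻¹² × 1.99×10⁻³ / 8.42×10⁻⁵ = 4.30×10⁻⁹ F.
C = (1/C₁ + 1/C₂)⁻¹ = 1.41×10⁻⁹ F.
U = ½CV² = ½ × 1.41×10⁻⁹ × (1.77)² = 2.21×10⁻⁹ J.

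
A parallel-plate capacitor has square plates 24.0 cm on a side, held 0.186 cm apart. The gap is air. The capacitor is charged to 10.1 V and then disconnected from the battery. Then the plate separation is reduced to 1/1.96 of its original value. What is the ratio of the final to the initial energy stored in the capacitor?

Isolated ⇒ Q is held fixed.
C₂ = 1.96 C₁ and U = Q²/(2C), so U₂/U₁ = C₁/C₂ = 0.510.

0.510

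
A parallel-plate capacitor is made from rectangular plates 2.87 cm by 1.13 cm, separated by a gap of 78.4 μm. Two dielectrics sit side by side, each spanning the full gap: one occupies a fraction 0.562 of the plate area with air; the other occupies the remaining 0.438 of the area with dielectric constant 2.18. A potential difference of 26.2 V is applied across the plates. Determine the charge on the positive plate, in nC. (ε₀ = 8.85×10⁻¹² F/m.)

1.45 nC

A = 2.87 × 1.13 cm² = 3.24×10⁻⁴ m².
Side-by-side slabs ⇒ two capacitors in parallel, each spanning the full gap.
C₁ = κ₁ε₀A₁/d = 1.00 × 8.85×10⁻¹² × 1.82×10⁻⁴ / 7.84×10⁻⁵ = 2.06×10⁻¹¹ F.
C₂ = κ₂ε₀A₂/d = 2.18 × 8.85×10⁻¹² × 1.42×10⁻⁴ / 7.84×10⁻⁵ = 3.50×10⁻¹¹ F.
C = C₁ + C₂ = 5.55×10⁻¹¹ F.
Q = CV = 5.55×10⁻¹¹ × 26.2 = 1.45×10⁻⁹ C.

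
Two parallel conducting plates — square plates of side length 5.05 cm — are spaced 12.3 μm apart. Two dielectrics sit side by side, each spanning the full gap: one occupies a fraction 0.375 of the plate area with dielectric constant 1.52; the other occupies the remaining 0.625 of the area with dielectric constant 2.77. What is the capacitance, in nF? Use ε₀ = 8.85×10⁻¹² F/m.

A = (5.05 cm)² = 2.55×10⁻³ m².
Side-by-side slabs ⇒ two capacitors in parallel, each spanning the full gap.
C₁ = κ₁ε₀A₁/d = 1.52 × 8.85×10⁻¹² × 9.56×10⁻⁴ / 1.23×10⁻⁵ = 1.05×10⁻⁹ F.
C₂ = κ₂ε₀A₂/d = 2.77 × 8.85×10⁻¹² × 1.59×10⁻³ / 1.23×10⁻⁵ = 3.18×10⁻⁹ F.
C = C₁ + C₂ = 4.22×10⁻⁹ F.

4.22 nF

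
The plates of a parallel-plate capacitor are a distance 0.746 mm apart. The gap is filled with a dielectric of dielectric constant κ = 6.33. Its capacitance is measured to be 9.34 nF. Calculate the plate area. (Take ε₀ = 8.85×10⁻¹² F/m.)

A = Cd/(κε₀) = 9.34×10⁻⁹ × 7.46×10⁻⁴ / (6.33 × 8.85×10⁻¹²) = 0.124 m².

1244 cm²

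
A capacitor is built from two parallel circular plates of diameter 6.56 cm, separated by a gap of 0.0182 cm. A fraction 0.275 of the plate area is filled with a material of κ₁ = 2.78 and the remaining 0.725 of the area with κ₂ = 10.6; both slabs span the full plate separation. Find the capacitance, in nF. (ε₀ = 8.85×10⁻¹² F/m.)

1.39 nF

A = π(6.56/2 cm)² = 3.38×10⁻³ m².
Side-by-side slabs ⇒ two capacitors in parallel, each spanning the full gap.
C₁ = κ₁ε₀A₁/d = 2.78 × 8.85×10⁻¹² × 9.29×10⁻⁴ / 1.82×10⁻⁴ = 1.26×10⁻¹⁰ F.
C₂ = κ₂ε₀A₂/d = 10.6 × 8.85×10⁻¹² × 2.45×10⁻³ / 1.82×10⁻⁴ = 1.26×10⁻⁹ F.
C = C₁ + C₂ = 1.39×10⁻⁹ F.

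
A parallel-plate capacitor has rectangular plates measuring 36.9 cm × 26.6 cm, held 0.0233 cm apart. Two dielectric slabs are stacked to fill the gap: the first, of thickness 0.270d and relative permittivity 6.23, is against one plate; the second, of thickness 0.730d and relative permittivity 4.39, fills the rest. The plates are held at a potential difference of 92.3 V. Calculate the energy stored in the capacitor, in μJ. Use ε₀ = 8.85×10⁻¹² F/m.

U ≈ 75.8 μJ

A = 36.9 × 26.6 cm² = 9.82×10⁻² m².
Stacked slabs ⇒ two capacitors in series, each with the full plate area.
C₁ = κ₁ε₀A/d₁ = 6.23 × 8.85×10⁻¹² × 9.82×10⁻² / 6.29×10⁻⁵ = 8.60×10⁻⁸ F.
C₂ = κ₂ε₀A/d₂ = 4.39 × 8.85×10⁻¹² × 9.82×10⁻² / 1.70×10⁻⁴ = 2.24×10⁻⁸ F.
C = (1/C₁ + 1/C₂)⁻¹ = 1.78×10⁻⁸ F.
U = ½CV² = ½ × 1.78×10⁻⁸ × (92.3)² = 7.58×10⁻⁵ J.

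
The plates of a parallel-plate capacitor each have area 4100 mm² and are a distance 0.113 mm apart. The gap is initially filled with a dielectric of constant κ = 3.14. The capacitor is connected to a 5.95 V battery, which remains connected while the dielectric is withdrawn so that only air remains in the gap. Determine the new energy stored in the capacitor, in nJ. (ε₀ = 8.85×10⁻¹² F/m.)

A = 4100 mm² = 4.10×10⁻³ m².
Initially C₁ = κε₀A/d = 3.14 × 8.85×10⁻¹² × 4.10×10⁻³ / 1.13×10⁻⁴ = 1.01×10⁻⁹ F.
U₁ = 1.78×10⁻⁸ J.
Battery connected ⇒ V is held fixed. C₂ = 0.318 C₁ and U = ½CV², so U₂/U₁ = C₂/C₁ = 0.318.
U₂ = 0.318 × 1.78×10⁻⁸ = 5.68×10⁻⁹ J.

U ≈ 5.68 nJ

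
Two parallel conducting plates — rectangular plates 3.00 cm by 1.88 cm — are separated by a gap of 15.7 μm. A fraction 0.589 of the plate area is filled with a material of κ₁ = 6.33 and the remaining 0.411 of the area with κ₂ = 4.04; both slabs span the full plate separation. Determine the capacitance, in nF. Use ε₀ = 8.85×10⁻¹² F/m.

C ≈ 1.71 nF

A = 3.00 × 1.88 cm² = 5.64×10⁻⁴ m².
Side-by-side slabs ⇒ two capacitors in parallel, each spanning the full gap.
C₁ = κ₁ε₀A₁/d = 6.33 × 8.85×10⁻¹² × 3.32×10⁻⁴ / 1.57×10⁻⁵ = 1.19×10⁻⁹ F.
C₂ = κ₂ε₀A₂/d = 4.04 × 8.85×10⁻¹² × 2.32×10⁻⁴ / 1.57×10⁻⁵ = 5.28×10⁻¹⁰ F.
C = C₁ + C₂ = 1.71×10⁻⁹ F.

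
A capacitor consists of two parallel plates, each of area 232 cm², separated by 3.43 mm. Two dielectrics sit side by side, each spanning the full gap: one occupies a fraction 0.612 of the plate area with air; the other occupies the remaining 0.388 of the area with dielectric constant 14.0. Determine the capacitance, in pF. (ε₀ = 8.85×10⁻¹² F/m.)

A = 232 cm² = 2.32×10⁻² m².
Side-by-side slabs ⇒ two capacitors in parallel, each spanning the full gap.
C₁ = κ₁ε₀A₁/d = 1.00 × 8.85×10⁻¹² × 1.42×10⁻² / 3.43×10⁻³ = 3.66×10⁻¹¹ F.
C₂ = κ₂ε₀A₂/d = 14.0 × 8.85×10⁻¹² × 9.00×10⁻³ / 3.43×10⁻³ = 3.25×10⁻¹⁰ F.
C = C₁ + C₂ = 3.62×10⁻¹⁰ F.

C ≈ 362 pF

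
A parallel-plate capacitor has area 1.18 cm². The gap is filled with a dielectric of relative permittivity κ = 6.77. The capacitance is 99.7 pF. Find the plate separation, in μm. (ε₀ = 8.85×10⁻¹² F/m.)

A = 1.18 cm² = 1.18×10⁻⁴ m².
d = κε₀A/C = 6.77 × 8.85×10⁻¹² × 1.18×10⁻⁴ / 9.97×10⁻¹¹ = 7.09×10⁻⁵ m.

d ≈ 70.9 μm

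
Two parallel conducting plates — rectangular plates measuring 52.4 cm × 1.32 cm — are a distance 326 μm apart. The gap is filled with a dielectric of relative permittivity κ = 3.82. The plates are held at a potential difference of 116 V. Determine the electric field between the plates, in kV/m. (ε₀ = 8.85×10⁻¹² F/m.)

E ≈ 356 kV/m

E = V/d = 116 / 3.26×10⁻⁴ = 3.56×10⁵ V/m.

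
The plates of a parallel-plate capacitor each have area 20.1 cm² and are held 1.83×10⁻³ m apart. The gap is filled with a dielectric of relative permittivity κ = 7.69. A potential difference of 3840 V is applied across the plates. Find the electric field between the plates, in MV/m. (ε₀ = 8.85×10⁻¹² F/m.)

2.10 MV/m

E = V/d = 3840 / 1.83×10⁻³ = 2.10×10⁶ V/m.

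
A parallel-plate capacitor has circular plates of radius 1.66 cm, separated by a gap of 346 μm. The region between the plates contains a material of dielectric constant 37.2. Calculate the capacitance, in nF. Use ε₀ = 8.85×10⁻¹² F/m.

A = π(1.66 cm)² = 8.66×10⁻⁴ m².
C = κε₀A/d = 37.2 × 8.85×10⁻¹² × 8.66×10⁻⁴ / 3.46×10⁻⁴ = 8.24×10⁻¹⁰ F.

C ≈ 0.824 nF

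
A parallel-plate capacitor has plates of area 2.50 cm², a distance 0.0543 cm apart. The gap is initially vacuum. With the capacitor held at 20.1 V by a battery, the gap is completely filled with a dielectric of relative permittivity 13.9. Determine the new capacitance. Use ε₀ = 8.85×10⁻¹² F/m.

C ≈ 56.6 pF

A = 2.50 cm² = 2.50×10⁻⁴ m².
Initially C₁ = ε₀A/d = 8.85×10⁻¹² × 2.50×10⁻⁴ / 5.43×10⁻⁴ = 4.07×10⁻¹² F.
C = κε₀A/d scales with κ, so C₂/C₁ = κ = 13.9.
C₂ = 13.9 × 4.07×10⁻¹² = 5.66×10⁻¹¹ F.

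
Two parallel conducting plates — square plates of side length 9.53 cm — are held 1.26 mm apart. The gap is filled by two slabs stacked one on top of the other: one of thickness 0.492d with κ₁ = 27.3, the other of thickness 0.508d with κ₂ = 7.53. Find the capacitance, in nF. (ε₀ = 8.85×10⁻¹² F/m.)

A = (9.53 cm)² = 9.08×10⁻³ m².
Stacked slabs ⇒ two capacitors in series, each with the full plate area.
C₁ = κ₁ε₀A/d₁ = 27.3 × 8.85×10⁻¹² × 9.08×10⁻³ / 6.20×10⁻⁴ = 3.54×10⁻⁹ F.
C₂ = κ₂ε₀A/d₂ = 7.53 × 8.85×10⁻¹² × 9.08×10⁻³ / 6.40×10⁻⁴ = 9.46×10⁻¹⁰ F.
C = (1/C₁ + 1/C₂)⁻¹ = 7.46×10⁻¹⁰ F.

0.746 nF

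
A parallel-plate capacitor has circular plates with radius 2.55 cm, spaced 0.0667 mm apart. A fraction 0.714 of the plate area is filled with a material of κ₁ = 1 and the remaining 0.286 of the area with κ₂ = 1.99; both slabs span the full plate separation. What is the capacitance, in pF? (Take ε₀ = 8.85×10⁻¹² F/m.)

A = π(2.55 cm)² = 2.04×10⁻³ m².
Side-by-side slabs ⇒ two capacitors in parallel, each spanning the full gap.
C₁ = κ₁ε₀A₁/d = 1.00 × 8.85×10⁻¹² × 1.46×10⁻³ / 6.67×10⁻⁵ = 1.94×10⁻¹⁰ F.
C₂ = κ₂ε₀A₂/d = 1.99 × 8.85×10⁻¹² × 5.84×10⁻⁴ / 6.67×10⁻⁵ = 1.54×10⁻¹⁰ F.
C = C₁ + C₂ = 3.48×10⁻¹⁰ F.

348 pF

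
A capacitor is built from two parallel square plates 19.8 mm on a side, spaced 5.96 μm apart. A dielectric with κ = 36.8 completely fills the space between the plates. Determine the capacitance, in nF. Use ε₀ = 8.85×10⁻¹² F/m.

C ≈ 21.4 nF

A = (19.8 mm)² = 3.92×10⁻⁴ m².
C = κε₀A/d = 36.8 × 8.85×10⁻¹² × 3.92×10⁻⁴ / 5.96×10⁻⁶ = 2.14×10⁻⁸ F.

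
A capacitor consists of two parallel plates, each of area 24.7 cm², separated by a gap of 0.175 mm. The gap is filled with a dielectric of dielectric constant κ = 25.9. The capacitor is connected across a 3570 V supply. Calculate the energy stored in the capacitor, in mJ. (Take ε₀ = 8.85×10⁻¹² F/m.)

A = 24.7 cm² = 2.47×10⁻³ m².
C = κε₀A/d = 25.9 × 8.85×10⁻¹² × 2.47×10⁻³ / 1.75×10⁻⁴ = 3.24×10⁻⁹ F.
U = ½CV² = ½ × 3.24×10⁻⁹ × (3570)² = 2.06×10⁻² J.

20.6 mJ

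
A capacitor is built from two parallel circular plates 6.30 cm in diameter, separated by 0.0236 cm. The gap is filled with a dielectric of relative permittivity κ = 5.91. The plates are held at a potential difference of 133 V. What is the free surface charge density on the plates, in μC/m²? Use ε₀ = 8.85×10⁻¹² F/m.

29.5 μC/m²

A = π(6.30/2 cm)² = 3.12×10⁻³ m².
C = κε₀A/d = 5.91 × 8.85×10⁻¹² × 3.12×10⁻³ / 2.36×10⁻⁴ = 6.91×10⁻¹⁰ F.
σ = Q/A = CV/A = 6.91×10⁻¹⁰ × 133 / 3.12×10⁻³ = 2.95×10⁻⁵ C/m².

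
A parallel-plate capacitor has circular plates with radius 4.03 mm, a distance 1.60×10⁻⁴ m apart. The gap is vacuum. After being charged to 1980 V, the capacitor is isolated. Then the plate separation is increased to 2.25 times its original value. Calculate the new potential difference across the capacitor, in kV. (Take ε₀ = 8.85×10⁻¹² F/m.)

A = π(4.03 mm)² = 5.10×10⁻⁵ m².
Initially C₁ = ε₀A/d = 8.85×10⁻¹² × 5.10×10⁻⁵ / 1.60×10⁻⁴ = 2.82×10⁻¹² F.
V₁ = 1.98×10³ V.
Isolated ⇒ Q is held fixed. C₂ = 0.444 C₁ and V = Q/C, so V₂/V₁ = C₁/C₂ = 2.25.
V₂ = 2.25 × 1.98×10³ = 4.46×10³ V.

4.46 kV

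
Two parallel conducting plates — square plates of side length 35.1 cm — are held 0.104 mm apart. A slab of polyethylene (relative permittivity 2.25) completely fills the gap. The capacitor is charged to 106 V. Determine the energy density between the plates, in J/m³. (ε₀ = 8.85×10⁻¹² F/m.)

10.3 J/m³

E = V/d = 106 / 1.04×10⁻⁴ = 1.02×10⁶ V/m.
u = ½κε₀E² = ½ × 2.25 × 8.85×10⁻¹² × (1.02×10⁶)² = 10.3 J/m³.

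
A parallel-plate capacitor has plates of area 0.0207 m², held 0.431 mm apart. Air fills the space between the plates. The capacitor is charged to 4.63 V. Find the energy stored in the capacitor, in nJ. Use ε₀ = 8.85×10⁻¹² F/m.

U ≈ 4.56 nJ

C = ε₀A/d = 8.85×10⁻¹² × 2.07×10⁻² / 4.31×10⁻⁴ = 4.25×10⁻¹⁰ F.
U = ½CV² = ½ × 4.25×10⁻¹⁰ × (4.63)² = 4.56×10⁻⁹ J.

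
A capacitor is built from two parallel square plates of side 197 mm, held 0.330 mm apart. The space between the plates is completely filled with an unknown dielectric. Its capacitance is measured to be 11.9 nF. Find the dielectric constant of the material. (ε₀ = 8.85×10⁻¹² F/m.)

κ ≈ 11.4

A = (197 mm)² = 3.88×10⁻² m².
κ = Cd/(ε₀A) = 1.19×10⁻⁸ × 3.30×10⁻⁴ / (8.85×10⁻¹² × 3.88×10⁻²) = 11.4.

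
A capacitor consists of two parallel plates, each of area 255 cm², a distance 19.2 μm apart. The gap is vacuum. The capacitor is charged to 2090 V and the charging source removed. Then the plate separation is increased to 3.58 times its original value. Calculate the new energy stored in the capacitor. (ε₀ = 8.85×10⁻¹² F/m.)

A = 255 cm² = 2.55×10⁻² m².
Initially C₁ = ε₀A/d = 8.85×10⁻¹² × 2.55×10⁻² / 1.92×10⁻⁵ = 1.18×10⁻⁸ F.
U₁ = 2.57×10⁻² J.
Isolated ⇒ Q is held fixed. C₂ = 0.279 C₁ and U = Q²/(2C), so U₂/U₁ = C₁/C₂ = 3.58.
U₂ = 3.58 × 2.57×10⁻² = 9.19×10⁻² J.

U ≈ 91.9 mJ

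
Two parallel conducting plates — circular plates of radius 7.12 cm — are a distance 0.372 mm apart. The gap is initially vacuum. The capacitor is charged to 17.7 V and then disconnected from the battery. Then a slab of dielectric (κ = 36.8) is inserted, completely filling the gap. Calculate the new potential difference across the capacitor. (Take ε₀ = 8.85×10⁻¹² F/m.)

A = π(7.12 cm)² = 1.59×10⁻² m².
Initially C₁ = ε₀A/d = 8.85×10⁻¹² × 1.59×10⁻² / 3.72×10⁻⁴ = 3.79×10⁻¹⁰ F.
V₁ = 17.7 V.
Isolated ⇒ Q is held fixed. C₂ = 36.8 C₁ and V = Q/C, so V₂/V₁ = C₁/C₂ = 0.0272.
V₂ = 0.0272 × 17.7 = 0.481 V.

V ≈ 481 mV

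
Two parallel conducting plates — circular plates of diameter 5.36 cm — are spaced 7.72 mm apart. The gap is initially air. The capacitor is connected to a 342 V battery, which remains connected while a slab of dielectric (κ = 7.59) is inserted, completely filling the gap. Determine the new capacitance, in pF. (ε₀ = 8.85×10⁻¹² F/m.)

C ≈ 19.6 pF

A = π(5.36/2 cm)² = 2.26×10⁻³ m².
Initially C₁ = ε₀A/d = 8.85×10⁻¹² × 2.26×10⁻³ / 7.72×10⁻³ = 2.59×10⁻¹² F.
C = κε₀A/d scales with κ, so C₂/C₁ = κ = 7.59.
C₂ = 7.59 × 2.59×10⁻¹² = 1.96×10⁻¹¹ F.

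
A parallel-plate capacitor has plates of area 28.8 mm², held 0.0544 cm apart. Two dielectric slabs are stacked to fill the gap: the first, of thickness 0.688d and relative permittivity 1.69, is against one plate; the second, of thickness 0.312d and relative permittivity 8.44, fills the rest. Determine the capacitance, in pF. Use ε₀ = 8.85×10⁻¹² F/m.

A = 28.8 mm² = 2.88×10⁻⁵ m².
Stacked slabs ⇒ two capacitors in series, each with the full plate area.
C₁ = κ₁ε₀A/d₁ = 1.69 × 8.85×10⁻¹² × 2.88×10⁻⁵ / 3.74×10⁻⁴ = 1.15×10⁻¹² F.
C₂ = κ₂ε₀A/d₂ = 8.44 × 8.85×10⁻¹² × 2.88×10⁻⁵ / 1.70×10⁻⁴ = 1.27×10⁻¹¹ F.
C = (1/C₁ + 1/C₂)⁻¹ = 1.06×10⁻¹² F.

C ≈ 1.06 pF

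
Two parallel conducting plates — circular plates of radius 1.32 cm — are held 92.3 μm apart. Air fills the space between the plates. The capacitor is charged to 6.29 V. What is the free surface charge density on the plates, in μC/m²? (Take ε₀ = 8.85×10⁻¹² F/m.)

A = π(1.32 cm)² = 5.47×10⁻⁴ m².
C = ε₀A/d = 8.85×10⁻¹² × 5.47×10⁻⁴ / 9.23×10⁻⁵ = 5.25×10⁻¹¹ F.
σ = Q/A = CV/A = 5.25×10⁻¹¹ × 6.29 / 5.47×10⁻⁴ = 6.03×10⁻⁷ C/m².

σ ≈ 0.603 μC/m²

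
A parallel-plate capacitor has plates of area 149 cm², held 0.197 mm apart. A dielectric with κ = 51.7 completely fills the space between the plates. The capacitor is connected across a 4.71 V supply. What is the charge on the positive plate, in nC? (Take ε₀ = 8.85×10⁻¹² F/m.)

163 nC

A = 149 cm² = 1.49×10⁻² m².
C = κε₀A/d = 51.7 × 8.85×10⁻¹² × 1.49×10⁻² / 1.97×10⁻⁴ = 3.46×10⁻⁸ F.
Q = CV = 3.46×10⁻⁸ × 4.71 = 1.63×10⁻⁷ C.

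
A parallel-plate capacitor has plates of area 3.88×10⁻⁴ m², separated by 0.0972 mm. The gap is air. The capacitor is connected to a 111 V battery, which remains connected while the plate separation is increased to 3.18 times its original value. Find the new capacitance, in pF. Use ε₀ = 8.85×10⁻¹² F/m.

Initially C₁ = ε₀A/d = 8.85×10⁻¹² × 3.88×10⁻⁴ / 9.72×10⁻⁵ = 3.53×10⁻¹¹ F.
C = ε₀A/d scales as 1/d, so C₂/C₁ = d₁/d₂ = 1/3.18 = 0.314.
C₂ = 0.314 × 3.53×10⁻¹¹ = 1.11×10⁻¹¹ F.

C ≈ 11.1 pF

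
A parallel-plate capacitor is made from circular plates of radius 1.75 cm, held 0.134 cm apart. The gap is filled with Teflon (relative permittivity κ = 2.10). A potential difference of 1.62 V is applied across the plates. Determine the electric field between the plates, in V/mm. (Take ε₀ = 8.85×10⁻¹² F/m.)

E ≈ 1.21 V/mm

E = V/d = 1.62 / 1.34×10⁻³ = 1.21×10³ V/m.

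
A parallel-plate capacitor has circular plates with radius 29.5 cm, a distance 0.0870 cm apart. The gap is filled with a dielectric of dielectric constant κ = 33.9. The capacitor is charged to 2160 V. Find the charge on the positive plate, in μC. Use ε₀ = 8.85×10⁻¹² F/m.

Q ≈ 204 μC

A = π(29.5 cm)² = 0.273 m².
C = κε₀A/d = 33.9 × 8.85×10⁻¹² × 0.273 / 8.70×10⁻⁴ = 9.43×10⁻⁸ F.
Q = CV = 9.43×10⁻⁸ × 2160 = 2.04×10⁻⁴ C.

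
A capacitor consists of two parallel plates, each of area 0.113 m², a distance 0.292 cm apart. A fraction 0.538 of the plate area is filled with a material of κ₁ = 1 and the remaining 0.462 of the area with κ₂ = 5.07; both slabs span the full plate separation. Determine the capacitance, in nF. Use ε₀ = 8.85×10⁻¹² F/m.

Side-by-side slabs ⇒ two capacitors in parallel, each spanning the full gap.
C₁ = κ₁ε₀A₁/d = 1.00 × 8.85×10⁻¹² × 6.08×10⁻² / 2.92×10⁻³ = 1.84×10⁻¹⁰ F.
C₂ = κ₂ε₀A₂/d = 5.07 × 8.85×10⁻¹² × 5.22×10⁻² / 2.92×10⁻³ = 8.02×10⁻¹⁰ F.
C = C₁ + C₂ = 9.86×10⁻¹⁰ F.

C ≈ 0.986 nF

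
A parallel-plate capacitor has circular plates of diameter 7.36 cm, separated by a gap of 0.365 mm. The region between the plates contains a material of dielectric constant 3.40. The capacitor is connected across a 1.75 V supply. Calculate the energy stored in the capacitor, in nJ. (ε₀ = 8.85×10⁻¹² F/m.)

U ≈ 0.537 nJ

A = π(7.36/2 cm)² = 4.25×10⁻³ m².
C = κε₀A/d = 3.40 × 8.85×10⁻¹² × 4.25×10⁻³ / 3.65×10⁻⁴ = 3.51×10⁻¹⁰ F.
U = ½CV² = ½ × 3.51×10⁻¹⁰ × (1.75)² = 5.37×10⁻¹⁰ J.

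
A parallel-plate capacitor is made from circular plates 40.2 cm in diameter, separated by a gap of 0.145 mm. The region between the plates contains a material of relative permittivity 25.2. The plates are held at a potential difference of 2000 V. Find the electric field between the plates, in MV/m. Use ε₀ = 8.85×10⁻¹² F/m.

E ≈ 13.8 MV/m

E = V/d = 2000 / 1.45×10⁻⁴ = 1.38×10⁷ V/m.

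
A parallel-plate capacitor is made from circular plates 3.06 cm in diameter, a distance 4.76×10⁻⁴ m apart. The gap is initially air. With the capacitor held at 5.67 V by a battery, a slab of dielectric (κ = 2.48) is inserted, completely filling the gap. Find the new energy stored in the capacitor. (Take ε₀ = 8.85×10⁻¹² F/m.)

A = π(3.06/2 cm)² = 7.35×10⁻⁴ m².
Initially C₁ = ε₀A/d = 8.85×10⁻¹² × 7.35×10⁻⁴ / 4.76×10⁻⁴ = 1.37×10⁻¹¹ F.
U₁ = 2.20×10⁻¹⁰ J.
Battery connected ⇒ V is held fixed. C₂ = 2.48 C₁ and U = ½CV², so U₂/U₁ = C₂/C₁ = 2.48.
U₂ = 2.48 × 2.20×10⁻¹⁰ = 5.45×10⁻¹⁰ J.

0.545 nJ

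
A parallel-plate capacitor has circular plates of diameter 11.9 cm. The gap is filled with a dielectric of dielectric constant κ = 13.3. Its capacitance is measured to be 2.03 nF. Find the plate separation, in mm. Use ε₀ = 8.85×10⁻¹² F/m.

d ≈ 0.645 mm

A = π(11.9/2 cm)² = 1.11×10⁻² m².
d = κε₀A/C = 13.3 × 8.85×10⁻¹² × 1.11×10⁻² / 2.03×10⁻⁹ = 6.45×10⁻⁴ m.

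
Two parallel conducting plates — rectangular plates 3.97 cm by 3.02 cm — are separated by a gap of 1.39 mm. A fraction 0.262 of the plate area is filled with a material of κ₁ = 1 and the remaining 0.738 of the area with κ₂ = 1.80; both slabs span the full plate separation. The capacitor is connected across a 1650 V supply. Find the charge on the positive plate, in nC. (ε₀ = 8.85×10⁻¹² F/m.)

A = 3.97 × 3.02 cm² = 1.20×10⁻³ m².
Side-by-side slabs ⇒ two capacitors in parallel, each spanning the full gap.
C₁ = κ₁ε₀A₁/d = 1.00 × 8.85×10⁻¹² × 3.14×10⁻⁴ / 1.39×10⁻³ = 2.00×10⁻¹² F.
C₂ = κ₂ε₀A₂/d = 1.80 × 8.85×10⁻¹² × 8.85×10⁻⁴ / 1.39×10⁻³ = 1.01×10⁻¹¹ F.
C = C₁ + C₂ = 1.21×10⁻¹¹ F.
Q = CV = 1.21×10⁻¹¹ × 1650 = 2.00×10⁻⁸ C.

Q ≈ 20.0 nC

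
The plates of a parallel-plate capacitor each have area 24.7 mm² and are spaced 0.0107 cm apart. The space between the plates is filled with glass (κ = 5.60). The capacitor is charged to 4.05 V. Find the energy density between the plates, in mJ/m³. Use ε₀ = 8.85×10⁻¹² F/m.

u ≈ 35.5 mJ/m³

E = V/d = 4.05 / 1.07×10⁻⁴ = 3.79×10⁴ V/m.
u = ½κε₀E² = ½ × 5.60 × 8.85×10⁻¹² × (3.79×10⁴)² = 3.55×10⁻² J/m³.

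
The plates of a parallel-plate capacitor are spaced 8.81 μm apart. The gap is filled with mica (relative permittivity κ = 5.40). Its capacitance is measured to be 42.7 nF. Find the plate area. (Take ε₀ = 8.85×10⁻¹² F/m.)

A = Cd/(κε₀) = 4.27×10⁻⁸ × 8.81×10⁻⁶ / (5.40 × 8.85×10⁻¹²) = 7.87×10⁻³ m².

A ≈ 78.7 cm²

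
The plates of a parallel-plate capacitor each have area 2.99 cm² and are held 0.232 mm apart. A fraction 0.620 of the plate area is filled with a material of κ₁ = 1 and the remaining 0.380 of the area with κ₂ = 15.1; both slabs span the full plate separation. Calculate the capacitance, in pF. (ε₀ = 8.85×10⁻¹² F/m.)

A = 2.99 cm² = 2.99×10⁻⁴ m².
Side-by-side slabs ⇒ two capacitors in parallel, each spanning the full gap.
C₁ = κ₁ε₀A₁/d = 1.00 × 8.85×10⁻¹² × 1.85×10⁻⁴ / 2.32×10⁻⁴ = 7.07×10⁻¹² F.
C₂ = κ₂ε₀A₂/d = 15.1 × 8.85×10⁻¹² × 1.14×10⁻⁴ / 2.32×10⁻⁴ = 6.54×10⁻¹¹ F.
C = C₁ + C₂ = 7.25×10⁻¹¹ F.

C ≈ 72.5 pF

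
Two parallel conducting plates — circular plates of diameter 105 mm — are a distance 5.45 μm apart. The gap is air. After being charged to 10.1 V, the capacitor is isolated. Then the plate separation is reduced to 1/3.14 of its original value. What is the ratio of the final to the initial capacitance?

C = ε₀A/d scales as 1/d, so C₂/C₁ = d₁/d₂ = 3.14.

C₂/C₁ ≈ 3.14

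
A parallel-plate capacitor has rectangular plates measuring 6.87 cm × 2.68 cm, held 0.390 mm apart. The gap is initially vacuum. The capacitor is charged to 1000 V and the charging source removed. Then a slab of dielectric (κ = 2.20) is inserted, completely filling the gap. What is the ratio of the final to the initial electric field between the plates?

Isolated ⇒ Q is held fixed.
V₂ = Q/C₂ = V₁/2.20; E = V/d, so E₂/E₁ = (V₂/V₁)(d₁/d₂) = 0.455.

0.455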